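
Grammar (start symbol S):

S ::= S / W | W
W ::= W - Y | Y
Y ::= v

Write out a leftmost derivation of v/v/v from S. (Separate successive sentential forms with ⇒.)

S ⇒ S/W ⇒ S/W/W ⇒ W/W/W ⇒ Y/W/W ⇒ v/W/W ⇒ v/Y/W ⇒ v/v/W ⇒ v/v/Y ⇒ v/v/v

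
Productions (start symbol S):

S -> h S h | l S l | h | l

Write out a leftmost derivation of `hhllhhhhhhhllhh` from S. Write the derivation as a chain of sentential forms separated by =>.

S => hSh   [S -> h S h]
hSh => hhShh   [S -> h S h]
hhShh => hhlSlhh   [S -> l S l]
hhlSlhh => hhllSllhh   [S -> l S l]
hhllSllhh => hhllhShllhh   [S -> h S h]
hhllhShllhh => hhllhhShhllhh   [S -> h S h]
hhllhhShhllhh => hhllhhhShhhllhh   [S -> h S h]
hhllhhhShhhllhh => hhllhhhhhhhllhh   [S -> h]

S => hSh => hhShh => hhlSlhh => hhllSllhh => hhllhShllhh => hhllhhShhllhh => hhllhhhShhhllhh => hhllhhhhhhhllhh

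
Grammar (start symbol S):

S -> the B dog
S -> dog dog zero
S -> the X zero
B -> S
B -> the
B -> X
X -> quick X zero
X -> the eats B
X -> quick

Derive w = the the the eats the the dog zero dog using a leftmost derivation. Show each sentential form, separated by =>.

S => the B dog => the S dog => the the X zero dog => the the the eats B zero dog => the the the eats S zero dog => the the the eats the B dog zero dog => the the the eats the the dog zero dog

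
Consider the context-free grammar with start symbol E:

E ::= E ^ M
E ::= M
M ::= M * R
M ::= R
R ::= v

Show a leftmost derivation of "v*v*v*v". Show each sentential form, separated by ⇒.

E ⇒ M   [E ::= M]
M ⇒ M*R   [M ::= M * R]
M*R ⇒ M*R*R   [M ::= M * R]
M*R*R ⇒ M*R*R*R   [M ::= M * R]
M*R*R*R ⇒ R*R*R*R   [M ::= R]
R*R*R*R ⇒ v*R*R*R   [R ::= v]
v*R*R*R ⇒ v*v*R*R   [R ::= v]
v*v*R*R ⇒ v*v*v*R   [R ::= v]
v*v*v*R ⇒ v*v*v*v   [R ::= v]

E ⇒ M ⇒ M*R ⇒ M*R*R ⇒ M*R*R*R ⇒ R*R*R*R ⇒ v*R*R*R ⇒ v*v*R*R ⇒ v*v*v*R ⇒ v*v*v*v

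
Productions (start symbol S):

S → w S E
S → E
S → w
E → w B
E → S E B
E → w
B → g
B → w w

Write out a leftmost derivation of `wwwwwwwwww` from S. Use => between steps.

S=>wSE=>wwE=>wwSEB=>wwwSEEB=>wwwwSEEEB=>wwwwwEEEB=>wwwwwwEEB=>wwwwwwwEB=>wwwwwwwwB=>wwwwwwwwww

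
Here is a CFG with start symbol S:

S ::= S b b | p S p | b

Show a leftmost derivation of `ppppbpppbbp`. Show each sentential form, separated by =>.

S=>pSp=>pSbbp=>ppSpbbp=>pppSppbbp=>ppppSpppbbp=>ppppbpppbbp

S => pSp   [S ::= p S p]
pSp => pSbbp   [S ::= S b b]
pSbbp => ppSpbbp   [S ::= p S p]
ppSpbbp => pppSppbbp   [S ::= p S p]
pppSppbbp => ppppSpppbbp   [S ::= p S p]
ppppSpppbbp => ppppbpppbbp   [S ::= b]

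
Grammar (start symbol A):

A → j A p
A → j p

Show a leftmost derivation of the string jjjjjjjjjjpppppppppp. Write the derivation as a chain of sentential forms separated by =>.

A => jAp   [A → j A p]
jAp => jjApp   [A → j A p]
jjApp => jjjAppp   [A → j A p]
jjjAppp => jjjjApppp   [A → j A p]
jjjjApppp => jjjjjAppppp   [A → j A p]
jjjjjAppppp => jjjjjjApppppp   [A → j A p]
jjjjjjApppppp => jjjjjjjAppppppp   [A → j A p]
jjjjjjjAppppppp => jjjjjjjjApppppppp   [A → j A p]
jjjjjjjjApppppppp => jjjjjjjjjAppppppppp   [A → j A p]
jjjjjjjjjAppppppppp => jjjjjjjjjjpppppppppp   [A → j p]

A=>jAp=>jjApp=>jjjAppp=>jjjjApppp=>jjjjjAppppp=>jjjjjjApppppp=>jjjjjjjAppppppp=>jjjjjjjjApppppppp=>jjjjjjjjjAppppppppp=>jjjjjjjjjjpppppppppp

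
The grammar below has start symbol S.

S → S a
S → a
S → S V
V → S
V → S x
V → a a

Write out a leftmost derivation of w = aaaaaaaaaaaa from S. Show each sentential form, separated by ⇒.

S⇒Sa⇒SVa⇒SVVa⇒SVVVa⇒SVVVVa⇒SVVVVVa⇒aVVVVVa⇒aaaVVVVa⇒aaaaaVVVa⇒aaaaaaaVVa⇒aaaaaaaaaVa⇒aaaaaaaaaaaa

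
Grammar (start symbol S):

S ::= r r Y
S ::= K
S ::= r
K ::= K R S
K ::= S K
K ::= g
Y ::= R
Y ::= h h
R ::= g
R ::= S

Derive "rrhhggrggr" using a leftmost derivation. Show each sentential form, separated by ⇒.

S ⇒ K   [S ::= K]
K ⇒ KRS   [K ::= K R S]
KRS ⇒ SKRS   [K ::= S K]
SKRS ⇒ KKRS   [S ::= K]
KKRS ⇒ KRSKRS   [K ::= K R S]
KRSKRS ⇒ SKRSKRS   [K ::= S K]
SKRSKRS ⇒ rrYKRSKRS   [S ::= r r Y]
rrYKRSKRS ⇒ rrhhKRSKRS   [Y ::= h h]
rrhhKRSKRS ⇒ rrhhgRSKRS   [K ::= g]
rrhhgRSKRS ⇒ rrhhggSKRS   [R ::= g]
rrhhggSKRS ⇒ rrhhggrKRS   [S ::= r]
rrhhggrKRS ⇒ rrhhggrgRS   [K ::= g]
rrhhggrgRS ⇒ rrhhggrggS   [R ::= g]
rrhhggrggS ⇒ rrhhggrggr   [S ::= r]

S ⇒ K ⇒ KRS ⇒ SKRS ⇒ KKRS ⇒ KRSKRS ⇒ SKRSKRS ⇒ rrYKRSKRS ⇒ rrhhKRSKRS ⇒ rrhhgRSKRS ⇒ rrhhggSKRS ⇒ rrhhggrKRS ⇒ rrhhggrgRS ⇒ rrhhggrggS ⇒ rrhhggrggr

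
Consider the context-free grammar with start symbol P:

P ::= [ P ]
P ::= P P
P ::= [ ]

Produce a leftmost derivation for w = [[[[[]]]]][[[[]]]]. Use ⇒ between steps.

P ⇒ PP ⇒ [P]P ⇒ [[P]]P ⇒ [[[P]]]P ⇒ [[[[P]]]]P ⇒ [[[[[]]]]]P ⇒ [[[[[]]]]][P] ⇒ [[[[[]]]]][[P]] ⇒ [[[[[]]]]][[[P]]] ⇒ [[[[[]]]]][[[[]]]]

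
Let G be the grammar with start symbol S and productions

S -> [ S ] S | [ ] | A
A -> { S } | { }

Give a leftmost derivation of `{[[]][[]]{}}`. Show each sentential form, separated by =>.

S=>A=>{S}=>{[S]S}=>{[[]]S}=>{[[]][S]S}=>{[[]][[]]S}=>{[[]][[]]A}=>{[[]][[]]{}}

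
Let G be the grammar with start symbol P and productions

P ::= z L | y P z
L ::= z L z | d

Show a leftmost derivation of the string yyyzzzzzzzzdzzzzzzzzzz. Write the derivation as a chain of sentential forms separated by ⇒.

P⇒yPz⇒yyPzz⇒yyyPzzz⇒yyyzLzzz⇒yyyzzLzzzz⇒yyyzzzLzzzzz⇒yyyzzzzLzzzzzz⇒yyyzzzzzLzzzzzzz⇒yyyzzzzzzLzzzzzzzz⇒yyyzzzzzzzLzzzzzzzzz⇒yyyzzzzzzzzLzzzzzzzzzz⇒yyyzzzzzzzzdzzzzzzzzzz

P ⇒ yPz   [P ::= y P z]
yPz ⇒ yyPzz   [P ::= y P z]
yyPzz ⇒ yyyPzzz   [P ::= y P z]
yyyPzzz ⇒ yyyzLzzz   [P ::= z L]
yyyzLzzz ⇒ yyyzzLzzzz   [L ::= z L z]
yyyzzLzzzz ⇒ yyyzzzLzzzzz   [L ::= z L z]
yyyzzzLzzzzz ⇒ yyyzzzzLzzzzzz   [L ::= z L z]
yyyzzzzLzzzzzz ⇒ yyyzzzzzLzzzzzzz   [L ::= z L z]
yyyzzzzzLzzzzzzz ⇒ yyyzzzzzzLzzzzzzzz   [L ::= z L z]
yyyzzzzzzLzzzzzzzz ⇒ yyyzzzzzzzLzzzzzzzzz   [L ::= z L z]
yyyzzzzzzzLzzzzzzzzz ⇒ yyyzzzzzzzzLzzzzzzzzzz   [L ::= z L z]
yyyzzzzzzzzLzzzzzzzzzz ⇒ yyyzzzzzzzzdzzzzzzzzzz   [L ::= d]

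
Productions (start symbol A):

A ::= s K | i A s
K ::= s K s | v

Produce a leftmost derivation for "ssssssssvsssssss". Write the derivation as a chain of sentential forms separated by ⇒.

A ⇒ sK ⇒ ssKs ⇒ sssKss ⇒ ssssKsss ⇒ sssssKssss ⇒ ssssssKsssss ⇒ sssssssKssssss ⇒ ssssssssKsssssss ⇒ ssssssssvsssssss

A ⇒ sK   [A ::= s K]
sK ⇒ ssKs   [K ::= s K s]
ssKs ⇒ sssKss   [K ::= s K s]
sssKss ⇒ ssssKsss   [K ::= s K s]
ssssKsss ⇒ sssssKssss   [K ::= s K s]
sssssKssss ⇒ ssssssKsssss   [K ::= s K s]
ssssssKsssss ⇒ sssssssKssssss   [K ::= s K s]
sssssssKssssss ⇒ ssssssssKsssssss   [K ::= s K s]
ssssssssKsssssss ⇒ ssssssssvsssssss   [K ::= v]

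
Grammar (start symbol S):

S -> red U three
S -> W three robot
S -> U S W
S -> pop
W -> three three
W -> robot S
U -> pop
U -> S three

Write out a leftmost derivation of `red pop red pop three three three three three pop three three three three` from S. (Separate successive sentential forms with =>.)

S => red U three   [S -> red U three]
red U three => red S three three   [U -> S three]
red S three three => red U S W three three   [S -> U S W]
red U S W three three => red S three S W three three   [U -> S three]
red S three S W three three => red U S W three S W three three   [S -> U S W]
red U S W three S W three three => red pop S W three S W three three   [U -> pop]
red pop S W three S W three three => red pop red U three W three S W three three   [S -> red U three]
red pop red U three W three S W three three => red pop red S three three W three S W three three   [U -> S three]
red pop red S three three W three S W three three => red pop red pop three three W three S W three three   [S -> pop]
red pop red pop three three W three S W three three => red pop red pop three three three three three S W three three   [W -> three three]
red pop red pop three three three three three S W three three => red pop red pop three three three three three pop W three three   [S -> pop]
red pop red pop three three three three three pop W three three => red pop red pop three three three three three pop three three three three   [W -> three three]

S => red U three => red S three three => red U S W three three => red S three S W three three => red U S W three S W three three => red pop S W three S W three three => red pop red U three W three S W three three => red pop red S three three W three S W three three => red pop red pop three three W three S W three three => red pop red pop three three three three three S W three three => red pop red pop three three three three three pop W three three => red pop red pop three three three three three pop three three three three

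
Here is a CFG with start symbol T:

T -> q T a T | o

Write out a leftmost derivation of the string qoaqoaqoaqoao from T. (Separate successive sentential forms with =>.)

T => qTaT   [T -> q T a T]
qTaT => qoaT   [T -> o]
qoaT => qoaqTaT   [T -> q T a T]
qoaqTaT => qoaqoaT   [T -> o]
qoaqoaT => qoaqoaqTaT   [T -> q T a T]
qoaqoaqTaT => qoaqoaqoaT   [T -> o]
qoaqoaqoaT => qoaqoaqoaqTaT   [T -> q T a T]
qoaqoaqoaqTaT => qoaqoaqoaqoaT   [T -> o]
qoaqoaqoaqoaT => qoaqoaqoaqoao   [T -> o]

T => qTaT => qoaT => qoaqTaT => qoaqoaT => qoaqoaqTaT => qoaqoaqoaT => qoaqoaqoaqTaT => qoaqoaqoaqoaT => qoaqoaqoaqoao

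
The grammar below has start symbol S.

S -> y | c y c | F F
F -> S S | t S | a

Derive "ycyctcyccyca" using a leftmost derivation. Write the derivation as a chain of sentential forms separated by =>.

S => FF => SSF => ySF => ycycF => ycyctS => ycyctFF => ycyctSSF => ycyctcycSF => ycyctcyccycF => ycyctcyccyca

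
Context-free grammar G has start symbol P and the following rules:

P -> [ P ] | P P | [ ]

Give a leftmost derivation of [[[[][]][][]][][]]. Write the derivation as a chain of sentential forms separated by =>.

P => [P] => [PP] => [PPP] => [[P]PP] => [[PP]PP] => [[[P]P]PP] => [[[PP]P]PP] => [[[[]P]P]PP] => [[[[][]]P]PP] => [[[[][]]PP]PP] => [[[[][]][]P]PP] => [[[[][]][][]]PP] => [[[[][]][][]][]P] => [[[[][]][][]][][]]

P => [P]   [P -> [ P ]]
[P] => [PP]   [P -> P P]
[PP] => [PPP]   [P -> P P]
[PPP] => [[P]PP]   [P -> [ P ]]
[[P]PP] => [[PP]PP]   [P -> P P]
[[PP]PP] => [[[P]P]PP]   [P -> [ P ]]
[[[P]P]PP] => [[[PP]P]PP]   [P -> P P]
[[[PP]P]PP] => [[[[]P]P]PP]   [P -> [ ]]
[[[[]P]P]PP] => [[[[][]]P]PP]   [P -> [ ]]
[[[[][]]P]PP] => [[[[][]]PP]PP]   [P -> P P]
[[[[][]]PP]PP] => [[[[][]][]P]PP]   [P -> [ ]]
[[[[][]][]P]PP] => [[[[][]][][]]PP]   [P -> [ ]]
[[[[][]][][]]PP] => [[[[][]][][]][]P]   [P -> [ ]]
[[[[][]][][]][]P] => [[[[][]][][]][][]]   [P -> [ ]]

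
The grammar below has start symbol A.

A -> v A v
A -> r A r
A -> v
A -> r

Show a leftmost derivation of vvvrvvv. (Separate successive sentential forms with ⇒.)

A ⇒ vAv   [A -> v A v]
vAv ⇒ vvAvv   [A -> v A v]
vvAvv ⇒ vvvAvvv   [A -> v A v]
vvvAvvv ⇒ vvvrvvv   [A -> r]

A ⇒ vAv ⇒ vvAvv ⇒ vvvAvvv ⇒ vvvrvvv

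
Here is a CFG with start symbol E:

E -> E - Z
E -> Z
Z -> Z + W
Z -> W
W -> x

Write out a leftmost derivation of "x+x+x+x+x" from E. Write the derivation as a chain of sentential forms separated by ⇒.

E ⇒ Z   [E -> Z]
Z ⇒ Z+W   [Z -> Z + W]
Z+W ⇒ Z+W+W   [Z -> Z + W]
Z+W+W ⇒ Z+W+W+W   [Z -> Z + W]
Z+W+W+W ⇒ Z+W+W+W+W   [Z -> Z + W]
Z+W+W+W+W ⇒ W+W+W+W+W   [Z -> W]
W+W+W+W+W ⇒ x+W+W+W+W   [W -> x]
x+W+W+W+W ⇒ x+x+W+W+W   [W -> x]
x+x+W+W+W ⇒ x+x+x+W+W   [W -> x]
x+x+x+W+W ⇒ x+x+x+x+W   [W -> x]
x+x+x+x+W ⇒ x+x+x+x+x   [W -> x]

E ⇒ Z ⇒ Z+W ⇒ Z+W+W ⇒ Z+W+W+W ⇒ Z+W+W+W+W ⇒ W+W+W+W+W ⇒ x+W+W+W+W ⇒ x+x+W+W+W ⇒ x+x+x+W+W ⇒ x+x+x+x+W ⇒ x+x+x+x+x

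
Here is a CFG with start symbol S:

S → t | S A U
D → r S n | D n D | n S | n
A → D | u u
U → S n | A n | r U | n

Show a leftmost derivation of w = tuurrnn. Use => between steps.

S=>SAU=>tAU=>tuuU=>tuurU=>tuurrU=>tuurrAn=>tuurrDn=>tuurrnn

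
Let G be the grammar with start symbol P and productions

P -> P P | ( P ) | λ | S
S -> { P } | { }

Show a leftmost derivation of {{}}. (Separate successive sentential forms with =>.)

P => S   [P -> S]
S => {P}   [S -> { P }]
{P} => {PP}   [P -> P P]
{PP} => {PPP}   [P -> P P]
{PPP} => {SPP}   [P -> S]
{SPP} => {{P}PP}   [S -> { P }]
{{P}PP} => {{}PP}   [P -> λ]
{{}PP} => {{}P}   [P -> λ]
{{}P} => {{}}   [P -> λ]

P => S => {P} => {PP} => {PPP} => {SPP} => {{P}PP} => {{}PP} => {{}P} => {{}}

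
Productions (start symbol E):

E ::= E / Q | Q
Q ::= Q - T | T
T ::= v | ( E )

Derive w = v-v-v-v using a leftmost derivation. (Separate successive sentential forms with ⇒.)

E ⇒ Q ⇒ Q-T ⇒ Q-T-T ⇒ Q-T-T-T ⇒ T-T-T-T ⇒ v-T-T-T ⇒ v-v-T-T ⇒ v-v-v-T ⇒ v-v-v-v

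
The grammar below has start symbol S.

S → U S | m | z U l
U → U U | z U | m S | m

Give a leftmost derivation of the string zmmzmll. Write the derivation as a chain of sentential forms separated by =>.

S => zUl   [S → z U l]
zUl => zmSl   [U → m S]
zmSl => zmUSl   [S → U S]
zmUSl => zmmSl   [U → m]
zmmSl => zmmzUll   [S → z U l]
zmmzUll => zmmzmll   [U → m]

S => zUl => zmSl => zmUSl => zmmSl => zmmzUll => zmmzmll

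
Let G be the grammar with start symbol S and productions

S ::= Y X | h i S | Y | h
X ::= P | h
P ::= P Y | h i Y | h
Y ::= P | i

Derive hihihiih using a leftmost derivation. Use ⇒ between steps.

S ⇒ YX   [S ::= Y X]
YX ⇒ PX   [Y ::= P]
PX ⇒ hiYX   [P ::= h i Y]
hiYX ⇒ hiPX   [Y ::= P]
hiPX ⇒ hihiYX   [P ::= h i Y]
hihiYX ⇒ hihiPX   [Y ::= P]
hihiPX ⇒ hihihiYX   [P ::= h i Y]
hihihiYX ⇒ hihihiiX   [Y ::= i]
hihihiiX ⇒ hihihiih   [X ::= h]

S ⇒ YX ⇒ PX ⇒ hiYX ⇒ hiPX ⇒ hihiYX ⇒ hihiPX ⇒ hihihiYX ⇒ hihihiiX ⇒ hihihiih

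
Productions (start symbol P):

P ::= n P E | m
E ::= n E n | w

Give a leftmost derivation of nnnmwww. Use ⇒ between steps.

P ⇒ nPE   [P ::= n P E]
nPE ⇒ nnPEE   [P ::= n P E]
nnPEE ⇒ nnnPEEE   [P ::= n P E]
nnnPEEE ⇒ nnnmEEE   [P ::= m]
nnnmEEE ⇒ nnnmwEE   [E ::= w]
nnnmwEE ⇒ nnnmwwE   [E ::= w]
nnnmwwE ⇒ nnnmwww   [E ::= w]

P ⇒ nPE ⇒ nnPEE ⇒ nnnPEEE ⇒ nnnmEEE ⇒ nnnmwEE ⇒ nnnmwwE ⇒ nnnmwww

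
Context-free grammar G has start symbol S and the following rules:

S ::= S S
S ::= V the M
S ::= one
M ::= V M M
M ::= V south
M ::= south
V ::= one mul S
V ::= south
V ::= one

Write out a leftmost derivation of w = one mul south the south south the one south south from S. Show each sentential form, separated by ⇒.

S ⇒ V the M ⇒ one mul S the M ⇒ one mul V the M the M ⇒ one mul south the M the M ⇒ one mul south the V south the M ⇒ one mul south the south south the M ⇒ one mul south the south south the V M M ⇒ one mul south the south south the one M M ⇒ one mul south the south south the one south M ⇒ one mul south the south south the one south south

S ⇒ V the M   [S ::= V the M]
V the M ⇒ one mul S the M   [V ::= one mul S]
one mul S the M ⇒ one mul V the M the M   [S ::= V the M]
one mul V the M the M ⇒ one mul south the M the M   [V ::= south]
one mul south the M the M ⇒ one mul south the V south the M   [M ::= V south]
one mul south the V south the M ⇒ one mul south the south south the M   [V ::= south]
one mul south the south south the M ⇒ one mul south the south south the V M M   [M ::= V M M]
one mul south the south south the V M M ⇒ one mul south the south south the one M M   [V ::= one]
one mul south the south south the one M M ⇒ one mul south the south south the one south M   [M ::= south]
one mul south the south south the one south M ⇒ one mul south the south south the one south south   [M ::= south]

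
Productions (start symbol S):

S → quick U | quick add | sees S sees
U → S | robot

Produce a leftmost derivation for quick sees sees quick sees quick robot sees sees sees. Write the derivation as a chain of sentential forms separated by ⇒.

S ⇒ quick U ⇒ quick S ⇒ quick sees S sees ⇒ quick sees sees S sees sees ⇒ quick sees sees quick U sees sees ⇒ quick sees sees quick S sees sees ⇒ quick sees sees quick sees S sees sees sees ⇒ quick sees sees quick sees quick U sees sees sees ⇒ quick sees sees quick sees quick robot sees sees sees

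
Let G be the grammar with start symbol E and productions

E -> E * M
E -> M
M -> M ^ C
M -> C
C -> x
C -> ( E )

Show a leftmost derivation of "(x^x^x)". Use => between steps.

E => M   [E -> M]
M => C   [M -> C]
C => (E)   [C -> ( E )]
(E) => (M)   [E -> M]
(M) => (M^C)   [M -> M ^ C]
(M^C) => (M^C^C)   [M -> M ^ C]
(M^C^C) => (C^C^C)   [M -> C]
(C^C^C) => (x^C^C)   [C -> x]
(x^C^C) => (x^x^C)   [C -> x]
(x^x^C) => (x^x^x)   [C -> x]

E=>M=>C=>(E)=>(M)=>(M^C)=>(M^C^C)=>(C^C^C)=>(x^C^C)=>(x^x^C)=>(x^x^x)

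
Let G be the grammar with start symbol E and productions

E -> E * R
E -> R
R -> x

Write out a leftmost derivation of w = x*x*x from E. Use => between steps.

E => E*R   [E -> E * R]
E*R => E*R*R   [E -> E * R]
E*R*R => R*R*R   [E -> R]
R*R*R => x*R*R   [R -> x]
x*R*R => x*x*R   [R -> x]
x*x*R => x*x*x   [R -> x]

E=>E*R=>E*R*R=>R*R*R=>x*R*R=>x*x*R=>x*x*x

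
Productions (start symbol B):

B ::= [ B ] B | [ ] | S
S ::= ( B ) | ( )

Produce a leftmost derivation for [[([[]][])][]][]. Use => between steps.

B => [B]B => [[B]B]B => [[S]B]B => [[(B)]B]B => [[([B]B)]B]B => [[([[]]B)]B]B => [[([[]][])]B]B => [[([[]][])][]]B => [[([[]][])][]][]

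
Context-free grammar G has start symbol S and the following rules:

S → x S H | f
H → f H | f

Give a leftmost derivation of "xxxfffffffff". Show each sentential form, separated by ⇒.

S ⇒ xSH ⇒ xxSHH ⇒ xxxSHHH ⇒ xxxfHHH ⇒ xxxffHHH ⇒ xxxfffHHH ⇒ xxxffffHHH ⇒ xxxfffffHH ⇒ xxxffffffHH ⇒ xxxfffffffHH ⇒ xxxffffffffH ⇒ xxxfffffffff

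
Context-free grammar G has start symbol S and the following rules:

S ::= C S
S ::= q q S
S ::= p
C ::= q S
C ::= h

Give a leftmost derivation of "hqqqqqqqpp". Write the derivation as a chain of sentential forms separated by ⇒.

S ⇒ CS ⇒ hS ⇒ hCS ⇒ hqSS ⇒ hqqqSS ⇒ hqqqqqSS ⇒ hqqqqqqqSS ⇒ hqqqqqqqpS ⇒ hqqqqqqqpp

S ⇒ CS   [S ::= C S]
CS ⇒ hS   [C ::= h]
hS ⇒ hCS   [S ::= C S]
hCS ⇒ hqSS   [C ::= q S]
hqSS ⇒ hqqqSS   [S ::= q q S]
hqqqSS ⇒ hqqqqqSS   [S ::= q q S]
hqqqqqSS ⇒ hqqqqqqqSS   [S ::= q q S]
hqqqqqqqSS ⇒ hqqqqqqqpS   [S ::= p]
hqqqqqqqpS ⇒ hqqqqqqqpp   [S ::= p]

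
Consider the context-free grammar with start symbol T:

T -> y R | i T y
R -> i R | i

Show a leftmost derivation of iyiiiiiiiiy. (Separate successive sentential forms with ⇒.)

T ⇒ iTy ⇒ iyRy ⇒ iyiRy ⇒ iyiiRy ⇒ iyiiiRy ⇒ iyiiiiRy ⇒ iyiiiiiRy ⇒ iyiiiiiiRy ⇒ iyiiiiiiiRy ⇒ iyiiiiiiiiy

T ⇒ iTy   [T -> i T y]
iTy ⇒ iyRy   [T -> y R]
iyRy ⇒ iyiRy   [R -> i R]
iyiRy ⇒ iyiiRy   [R -> i R]
iyiiRy ⇒ iyiiiRy   [R -> i R]
iyiiiRy ⇒ iyiiiiRy   [R -> i R]
iyiiiiRy ⇒ iyiiiiiRy   [R -> i R]
iyiiiiiRy ⇒ iyiiiiiiRy   [R -> i R]
iyiiiiiiRy ⇒ iyiiiiiiiRy   [R -> i R]
iyiiiiiiiRy ⇒ iyiiiiiiiiy   [R -> i]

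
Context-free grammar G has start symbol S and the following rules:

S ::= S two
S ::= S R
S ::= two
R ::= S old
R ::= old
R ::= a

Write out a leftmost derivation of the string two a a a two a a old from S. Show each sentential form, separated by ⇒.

S ⇒ S R ⇒ S R R ⇒ S R R R ⇒ S two R R R ⇒ S R two R R R ⇒ S R R two R R R ⇒ S R R R two R R R ⇒ two R R R two R R R ⇒ two a R R two R R R ⇒ two a a R two R R R ⇒ two a a a two R R R ⇒ two a a a two a R R ⇒ two a a a two a a R ⇒ two a a a two a a old

S ⇒ S R   [S ::= S R]
S R ⇒ S R R   [S ::= S R]
S R R ⇒ S R R R   [S ::= S R]
S R R R ⇒ S two R R R   [S ::= S two]
S two R R R ⇒ S R two R R R   [S ::= S R]
S R two R R R ⇒ S R R two R R R   [S ::= S R]
S R R two R R R ⇒ S R R R two R R R   [S ::= S R]
S R R R two R R R ⇒ two R R R two R R R   [S ::= two]
two R R R two R R R ⇒ two a R R two R R R   [R ::= a]
two a R R two R R R ⇒ two a a R two R R R   [R ::= a]
two a a R two R R R ⇒ two a a a two R R R   [R ::= a]
two a a a two R R R ⇒ two a a a two a R R   [R ::= a]
two a a a two a R R ⇒ two a a a two a a R   [R ::= a]
two a a a two a a R ⇒ two a a a two a a old   [R ::= old]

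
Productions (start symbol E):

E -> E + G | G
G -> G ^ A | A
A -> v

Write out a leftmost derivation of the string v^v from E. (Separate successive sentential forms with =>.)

E=>G=>G^A=>A^A=>v^A=>v^v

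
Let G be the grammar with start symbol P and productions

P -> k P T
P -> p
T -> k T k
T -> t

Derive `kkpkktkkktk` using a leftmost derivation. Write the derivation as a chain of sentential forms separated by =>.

P => kPT   [P -> k P T]
kPT => kkPTT   [P -> k P T]
kkPTT => kkpTT   [P -> p]
kkpTT => kkpkTkT   [T -> k T k]
kkpkTkT => kkpkkTkkT   [T -> k T k]
kkpkkTkkT => kkpkktkkT   [T -> t]
kkpkktkkT => kkpkktkkkTk   [T -> k T k]
kkpkktkkkTk => kkpkktkkktk   [T -> t]

P=>kPT=>kkPTT=>kkpTT=>kkpkTkT=>kkpkkTkkT=>kkpkktkkT=>kkpkktkkkTk=>kkpkktkkktk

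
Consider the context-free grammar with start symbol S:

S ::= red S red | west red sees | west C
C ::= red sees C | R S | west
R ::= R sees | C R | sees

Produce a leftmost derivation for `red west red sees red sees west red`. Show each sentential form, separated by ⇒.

S ⇒ red S red ⇒ red west C red ⇒ red west red sees C red ⇒ red west red sees red sees C red ⇒ red west red sees red sees west red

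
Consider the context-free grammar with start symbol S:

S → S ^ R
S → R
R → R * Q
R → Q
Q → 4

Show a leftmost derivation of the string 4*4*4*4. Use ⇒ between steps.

S ⇒ R ⇒ R*Q ⇒ R*Q*Q ⇒ R*Q*Q*Q ⇒ Q*Q*Q*Q ⇒ 4*Q*Q*Q ⇒ 4*4*Q*Q ⇒ 4*4*4*Q ⇒ 4*4*4*4

S ⇒ R   [S → R]
R ⇒ R*Q   [R → R * Q]
R*Q ⇒ R*Q*Q   [R → R * Q]
R*Q*Q ⇒ R*Q*Q*Q   [R → R * Q]
R*Q*Q*Q ⇒ Q*Q*Q*Q   [R → Q]
Q*Q*Q*Q ⇒ 4*Q*Q*Q   [Q → 4]
4*Q*Q*Q ⇒ 4*4*Q*Q   [Q → 4]
4*4*Q*Q ⇒ 4*4*4*Q   [Q → 4]
4*4*4*Q ⇒ 4*4*4*4   [Q → 4]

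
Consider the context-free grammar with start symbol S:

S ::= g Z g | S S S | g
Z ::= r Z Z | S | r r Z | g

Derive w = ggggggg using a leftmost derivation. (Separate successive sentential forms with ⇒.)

S ⇒ SSS   [S ::= S S S]
SSS ⇒ SSSSS   [S ::= S S S]
SSSSS ⇒ SSSSSSS   [S ::= S S S]
SSSSSSS ⇒ gSSSSSS   [S ::= g]
gSSSSSS ⇒ ggSSSSS   [S ::= g]
ggSSSSS ⇒ gggSSSS   [S ::= g]
gggSSSS ⇒ ggggSSS   [S ::= g]
ggggSSS ⇒ gggggSS   [S ::= g]
gggggSS ⇒ ggggggS   [S ::= g]
ggggggS ⇒ ggggggg   [S ::= g]

S ⇒ SSS ⇒ SSSSS ⇒ SSSSSSS ⇒ gSSSSSS ⇒ ggSSSSS ⇒ gggSSSS ⇒ ggggSSS ⇒ gggggSS ⇒ ggggggS ⇒ ggggggg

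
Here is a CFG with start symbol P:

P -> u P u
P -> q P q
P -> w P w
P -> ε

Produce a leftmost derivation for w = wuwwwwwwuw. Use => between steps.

P => wPw => wuPuw => wuwPwuw => wuwwPwwuw => wuwwwPwwwuw => wuwwwwwwuw

P => wPw   [P -> w P w]
wPw => wuPuw   [P -> u P u]
wuPuw => wuwPwuw   [P -> w P w]
wuwPwuw => wuwwPwwuw   [P -> w P w]
wuwwPwwuw => wuwwwPwwwuw   [P -> w P w]
wuwwwPwwwuw => wuwwwwwwuw   [P -> ε]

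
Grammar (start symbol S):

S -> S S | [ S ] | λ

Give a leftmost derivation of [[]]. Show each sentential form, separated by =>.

S=>[S]=>[SS]=>[[S]S]=>[[]S]=>[[]]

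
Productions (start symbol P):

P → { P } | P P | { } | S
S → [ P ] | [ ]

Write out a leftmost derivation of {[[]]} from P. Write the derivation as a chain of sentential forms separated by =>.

P => {P}   [P → { P }]
{P} => {S}   [P → S]
{S} => {[P]}   [S → [ P ]]
{[P]} => {[S]}   [P → S]
{[S]} => {[[]]}   [S → [ ]]

P => {P} => {S} => {[P]} => {[S]} => {[[]]}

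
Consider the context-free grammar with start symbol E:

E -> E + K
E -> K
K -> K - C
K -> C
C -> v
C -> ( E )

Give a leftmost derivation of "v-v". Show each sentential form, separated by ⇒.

E ⇒ K   [E -> K]
K ⇒ K-C   [K -> K - C]
K-C ⇒ C-C   [K -> C]
C-C ⇒ v-C   [C -> v]
v-C ⇒ v-v   [C -> v]

E⇒K⇒K-C⇒C-C⇒v-C⇒v-v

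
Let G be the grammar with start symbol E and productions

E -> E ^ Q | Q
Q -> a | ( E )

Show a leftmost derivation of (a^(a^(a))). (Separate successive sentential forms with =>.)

E => Q => (E) => (E^Q) => (Q^Q) => (a^Q) => (a^(E)) => (a^(E^Q)) => (a^(Q^Q)) => (a^(a^Q)) => (a^(a^(E))) => (a^(a^(Q))) => (a^(a^(a)))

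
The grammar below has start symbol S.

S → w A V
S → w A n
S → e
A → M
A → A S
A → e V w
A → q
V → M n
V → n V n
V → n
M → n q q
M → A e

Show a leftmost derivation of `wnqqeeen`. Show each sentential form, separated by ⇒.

S ⇒ wAV   [S → w A V]
wAV ⇒ wASV   [A → A S]
wASV ⇒ wMSV   [A → M]
wMSV ⇒ wAeSV   [M → A e]
wAeSV ⇒ wMeSV   [A → M]
wMeSV ⇒ wAeeSV   [M → A e]
wAeeSV ⇒ wMeeSV   [A → M]
wMeeSV ⇒ wnqqeeSV   [M → n q q]
wnqqeeSV ⇒ wnqqeeeV   [S → e]
wnqqeeeV ⇒ wnqqeeen   [V → n]

S ⇒ wAV ⇒ wASV ⇒ wMSV ⇒ wAeSV ⇒ wMeSV ⇒ wAeeSV ⇒ wMeeSV ⇒ wnqqeeSV ⇒ wnqqeeeV ⇒ wnqqeeen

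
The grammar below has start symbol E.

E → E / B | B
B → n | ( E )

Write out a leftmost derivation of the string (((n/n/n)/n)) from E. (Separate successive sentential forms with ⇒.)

E⇒B⇒(E)⇒(B)⇒((E))⇒((E/B))⇒((B/B))⇒(((E)/B))⇒(((E/B)/B))⇒(((E/B/B)/B))⇒(((B/B/B)/B))⇒(((n/B/B)/B))⇒(((n/n/B)/B))⇒(((n/n/n)/B))⇒(((n/n/n)/n))

E ⇒ B   [E → B]
B ⇒ (E)   [B → ( E )]
(E) ⇒ (B)   [E → B]
(B) ⇒ ((E))   [B → ( E )]
((E)) ⇒ ((E/B))   [E → E / B]
((E/B)) ⇒ ((B/B))   [E → B]
((B/B)) ⇒ (((E)/B))   [B → ( E )]
(((E)/B)) ⇒ (((E/B)/B))   [E → E / B]
(((E/B)/B)) ⇒ (((E/B/B)/B))   [E → E / B]
(((E/B/B)/B)) ⇒ (((B/B/B)/B))   [E → B]
(((B/B/B)/B)) ⇒ (((n/B/B)/B))   [B → n]
(((n/B/B)/B)) ⇒ (((n/n/B)/B))   [B → n]
(((n/n/B)/B)) ⇒ (((n/n/n)/B))   [B → n]
(((n/n/n)/B)) ⇒ (((n/n/n)/n))   [B → n]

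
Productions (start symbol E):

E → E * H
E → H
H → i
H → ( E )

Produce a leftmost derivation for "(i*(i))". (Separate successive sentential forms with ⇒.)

E ⇒ H   [E → H]
H ⇒ (E)   [H → ( E )]
(E) ⇒ (E*H)   [E → E * H]
(E*H) ⇒ (H*H)   [E → H]
(H*H) ⇒ (i*H)   [H → i]
(i*H) ⇒ (i*(E))   [H → ( E )]
(i*(E)) ⇒ (i*(H))   [E → H]
(i*(H)) ⇒ (i*(i))   [H → i]

E⇒H⇒(E)⇒(E*H)⇒(H*H)⇒(i*H)⇒(i*(E))⇒(i*(H))⇒(i*(i))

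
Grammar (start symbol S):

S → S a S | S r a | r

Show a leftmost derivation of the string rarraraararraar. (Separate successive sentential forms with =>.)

S => SaS   [S → S a S]
SaS => SraaS   [S → S r a]
SraaS => SaSraaS   [S → S a S]
SaSraaS => SaSaSraaS   [S → S a S]
SaSaSraaS => raSaSraaS   [S → r]
raSaSraaS => raSaSaSraaS   [S → S a S]
raSaSaSraaS => raSraaSaSraaS   [S → S r a]
raSraaSaSraaS => raSraraaSaSraaS   [S → S r a]
raSraraaSaSraaS => rarraraaSaSraaS   [S → r]
rarraraaSaSraaS => rarraraaraSraaS   [S → r]
rarraraaraSraaS => rarraraararraaS   [S → r]
rarraraararraaS => rarraraararraar   [S → r]

S => SaS => SraaS => SaSraaS => SaSaSraaS => raSaSraaS => raSaSaSraaS => raSraaSaSraaS => raSraraaSaSraaS => rarraraaSaSraaS => rarraraaraSraaS => rarraraararraaS => rarraraararraar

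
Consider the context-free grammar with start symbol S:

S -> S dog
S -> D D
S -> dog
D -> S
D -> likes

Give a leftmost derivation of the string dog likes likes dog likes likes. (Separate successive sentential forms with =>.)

S => D D   [S -> D D]
D D => S D   [D -> S]
S D => D D D   [S -> D D]
D D D => S D D   [D -> S]
S D D => dog D D   [S -> dog]
dog D D => dog S D   [D -> S]
dog S D => dog S dog D   [S -> S dog]
dog S dog D => dog D D dog D   [S -> D D]
dog D D dog D => dog likes D dog D   [D -> likes]
dog likes D dog D => dog likes likes dog D   [D -> likes]
dog likes likes dog D => dog likes likes dog S   [D -> S]
dog likes likes dog S => dog likes likes dog D D   [S -> D D]
dog likes likes dog D D => dog likes likes dog likes D   [D -> likes]
dog likes likes dog likes D => dog likes likes dog likes likes   [D -> likes]

S => D D => S D => D D D => S D D => dog D D => dog S D => dog S dog D => dog D D dog D => dog likes D dog D => dog likes likes dog D => dog likes likes dog S => dog likes likes dog D D => dog likes likes dog likes D => dog likes likes dog likes likes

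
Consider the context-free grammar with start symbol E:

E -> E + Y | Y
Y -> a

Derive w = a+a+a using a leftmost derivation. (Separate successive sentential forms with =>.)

E => E+Y   [E -> E + Y]
E+Y => E+Y+Y   [E -> E + Y]
E+Y+Y => Y+Y+Y   [E -> Y]
Y+Y+Y => a+Y+Y   [Y -> a]
a+Y+Y => a+a+Y   [Y -> a]
a+a+Y => a+a+a   [Y -> a]

E => E+Y => E+Y+Y => Y+Y+Y => a+Y+Y => a+a+Y => a+a+a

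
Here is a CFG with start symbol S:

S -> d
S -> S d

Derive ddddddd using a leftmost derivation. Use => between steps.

S => Sd => Sdd => Sddd => Sdddd => Sddddd => Sdddddd => ddddddd

S => Sd   [S -> S d]
Sd => Sdd   [S -> S d]
Sdd => Sddd   [S -> S d]
Sddd => Sdddd   [S -> S d]
Sdddd => Sddddd   [S -> S d]
Sddddd => Sdddddd   [S -> S d]
Sdddddd => ddddddd   [S -> d]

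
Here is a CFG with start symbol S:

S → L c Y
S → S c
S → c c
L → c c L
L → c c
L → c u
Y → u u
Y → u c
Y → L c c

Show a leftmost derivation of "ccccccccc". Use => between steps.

S => Sc => Scc => Sccc => Scccc => Sccccc => Scccccc => Sccccccc => ccccccccc

S => Sc   [S → S c]
Sc => Scc   [S → S c]
Scc => Sccc   [S → S c]
Sccc => Scccc   [S → S c]
Scccc => Sccccc   [S → S c]
Sccccc => Scccccc   [S → S c]
Scccccc => Sccccccc   [S → S c]
Sccccccc => ccccccccc   [S → c c]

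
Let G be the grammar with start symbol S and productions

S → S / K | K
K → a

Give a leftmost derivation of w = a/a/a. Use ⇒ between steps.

S ⇒ S/K   [S → S / K]
S/K ⇒ S/K/K   [S → S / K]
S/K/K ⇒ K/K/K   [S → K]
K/K/K ⇒ a/K/K   [K → a]
a/K/K ⇒ a/a/K   [K → a]
a/a/K ⇒ a/a/a   [K → a]

S⇒S/K⇒S/K/K⇒K/K/K⇒a/K/K⇒a/a/K⇒a/a/a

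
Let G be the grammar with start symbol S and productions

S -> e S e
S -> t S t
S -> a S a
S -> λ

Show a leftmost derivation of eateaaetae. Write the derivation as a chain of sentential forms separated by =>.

S => eSe => eaSae => eatStae => eateSetae => eateaSaetae => eateaaetae

S => eSe   [S -> e S e]
eSe => eaSae   [S -> a S a]
eaSae => eatStae   [S -> t S t]
eatStae => eateSetae   [S -> e S e]
eateSetae => eateaSaetae   [S -> a S a]
eateaSaetae => eateaaetae   [S -> λ]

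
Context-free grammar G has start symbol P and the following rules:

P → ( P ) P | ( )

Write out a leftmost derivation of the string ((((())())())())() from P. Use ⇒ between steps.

P ⇒ (P)P ⇒ ((P)P)P ⇒ (((P)P)P)P ⇒ ((((P)P)P)P)P ⇒ ((((())P)P)P)P ⇒ ((((())())P)P)P ⇒ ((((())())())P)P ⇒ ((((())())())())P ⇒ ((((())())())())()

P ⇒ (P)P   [P → ( P ) P]
(P)P ⇒ ((P)P)P   [P → ( P ) P]
((P)P)P ⇒ (((P)P)P)P   [P → ( P ) P]
(((P)P)P)P ⇒ ((((P)P)P)P)P   [P → ( P ) P]
((((P)P)P)P)P ⇒ ((((())P)P)P)P   [P → ( )]
((((())P)P)P)P ⇒ ((((())())P)P)P   [P → ( )]
((((())())P)P)P ⇒ ((((())())())P)P   [P → ( )]
((((())())())P)P ⇒ ((((())())())())P   [P → ( )]
((((())())())())P ⇒ ((((())())())())()   [P → ( )]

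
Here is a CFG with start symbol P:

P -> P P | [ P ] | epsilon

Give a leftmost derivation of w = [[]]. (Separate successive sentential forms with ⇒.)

P⇒PP⇒PPP⇒[P]PP⇒[PP]PP⇒[[P]P]PP⇒[[]P]PP⇒[[]]PP⇒[[]]P⇒[[]]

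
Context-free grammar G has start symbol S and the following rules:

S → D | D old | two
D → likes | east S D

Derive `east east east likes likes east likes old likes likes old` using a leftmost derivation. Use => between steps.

S => D old => east S D old => east D D old => east east S D D old => east east D D D old => east east east S D D D old => east east east D D D D old => east east east likes D D D old => east east east likes likes D D old => east east east likes likes east S D D old => east east east likes likes east D old D D old => east east east likes likes east likes old D D old => east east east likes likes east likes old likes D old => east east east likes likes east likes old likes likes old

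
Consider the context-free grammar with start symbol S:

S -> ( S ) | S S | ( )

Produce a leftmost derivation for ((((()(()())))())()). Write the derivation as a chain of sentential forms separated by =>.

S => (S)   [S -> ( S )]
(S) => (SS)   [S -> S S]
(SS) => ((S)S)   [S -> ( S )]
((S)S) => ((SS)S)   [S -> S S]
((SS)S) => (((S)S)S)   [S -> ( S )]
(((S)S)S) => ((((S))S)S)   [S -> ( S )]
((((S))S)S) => ((((SS))S)S)   [S -> S S]
((((SS))S)S) => ((((()S))S)S)   [S -> ( )]
((((()S))S)S) => ((((()(S)))S)S)   [S -> ( S )]
((((()(S)))S)S) => ((((()(SS)))S)S)   [S -> S S]
((((()(SS)))S)S) => ((((()(()S)))S)S)   [S -> ( )]
((((()(()S)))S)S) => ((((()(()())))S)S)   [S -> ( )]
((((()(()())))S)S) => ((((()(()())))())S)   [S -> ( )]
((((()(()())))())S) => ((((()(()())))())())   [S -> ( )]

S=>(S)=>(SS)=>((S)S)=>((SS)S)=>(((S)S)S)=>((((S))S)S)=>((((SS))S)S)=>((((()S))S)S)=>((((()(S)))S)S)=>((((()(SS)))S)S)=>((((()(()S)))S)S)=>((((()(()())))S)S)=>((((()(()())))())S)=>((((()(()())))())())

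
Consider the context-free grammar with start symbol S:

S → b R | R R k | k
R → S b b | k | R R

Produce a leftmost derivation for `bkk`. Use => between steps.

S => bR => bRR => bkR => bkk

S => bR   [S → b R]
bR => bRR   [R → R R]
bRR => bkR   [R → k]
bkR => bkk   [R → k]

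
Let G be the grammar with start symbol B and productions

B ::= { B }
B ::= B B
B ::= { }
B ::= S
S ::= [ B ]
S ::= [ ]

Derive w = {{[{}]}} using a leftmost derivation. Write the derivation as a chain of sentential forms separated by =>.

B => {B}   [B ::= { B }]
{B} => {{B}}   [B ::= { B }]
{{B}} => {{S}}   [B ::= S]
{{S}} => {{[B]}}   [S ::= [ B ]]
{{[B]}} => {{[{}]}}   [B ::= { }]

B => {B} => {{B}} => {{S}} => {{[B]}} => {{[{}]}}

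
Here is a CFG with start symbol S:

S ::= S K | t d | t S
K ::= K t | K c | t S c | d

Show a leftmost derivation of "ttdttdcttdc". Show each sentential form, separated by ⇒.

S ⇒ SK ⇒ tSK ⇒ tSKK ⇒ ttdKK ⇒ ttdtScK ⇒ ttdttdcK ⇒ ttdttdctSc ⇒ ttdttdcttdc

S ⇒ SK   [S ::= S K]
SK ⇒ tSK   [S ::= t S]
tSK ⇒ tSKK   [S ::= S K]
tSKK ⇒ ttdKK   [S ::= t d]
ttdKK ⇒ ttdtScK   [K ::= t S c]
ttdtScK ⇒ ttdttdcK   [S ::= t d]
ttdttdcK ⇒ ttdttdctSc   [K ::= t S c]
ttdttdctSc ⇒ ttdttdcttdc   [S ::= t d]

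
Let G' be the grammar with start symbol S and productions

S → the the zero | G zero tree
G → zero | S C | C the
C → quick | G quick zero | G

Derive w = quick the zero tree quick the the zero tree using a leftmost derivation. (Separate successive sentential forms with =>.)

S => G zero tree   [S → G zero tree]
G zero tree => S C zero tree   [G → S C]
S C zero tree => G zero tree C zero tree   [S → G zero tree]
G zero tree C zero tree => C the zero tree C zero tree   [G → C the]
C the zero tree C zero tree => quick the zero tree C zero tree   [C → quick]
quick the zero tree C zero tree => quick the zero tree G zero tree   [C → G]
quick the zero tree G zero tree => quick the zero tree C the zero tree   [G → C the]
quick the zero tree C the zero tree => quick the zero tree G the zero tree   [C → G]
quick the zero tree G the zero tree => quick the zero tree C the the zero tree   [G → C the]
quick the zero tree C the the zero tree => quick the zero tree quick the the zero tree   [C → quick]

S => G zero tree => S C zero tree => G zero tree C zero tree => C the zero tree C zero tree => quick the zero tree C zero tree => quick the zero tree G zero tree => quick the zero tree C the zero tree => quick the zero tree G the zero tree => quick the zero tree C the the zero tree => quick the zero tree quick the the zero tree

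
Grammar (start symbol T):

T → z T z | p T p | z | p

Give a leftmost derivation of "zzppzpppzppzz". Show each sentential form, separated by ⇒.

T⇒zTz⇒zzTzz⇒zzpTpzz⇒zzppTppzz⇒zzppzTzppzz⇒zzppzpTpzppzz⇒zzppzpppzppzz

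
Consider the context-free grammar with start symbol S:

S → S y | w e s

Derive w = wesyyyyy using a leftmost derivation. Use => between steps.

S => Sy   [S → S y]
Sy => Syy   [S → S y]
Syy => Syyy   [S → S y]
Syyy => Syyyy   [S → S y]
Syyyy => Syyyyy   [S → S y]
Syyyyy => wesyyyyy   [S → w e s]

S=>Sy=>Syy=>Syyy=>Syyyy=>Syyyyy=>wesyyyyy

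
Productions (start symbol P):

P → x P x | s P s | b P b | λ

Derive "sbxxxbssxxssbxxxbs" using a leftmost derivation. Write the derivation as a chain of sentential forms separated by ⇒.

P⇒sPs⇒sbPbs⇒sbxPxbs⇒sbxxPxxbs⇒sbxxxPxxxbs⇒sbxxxbPbxxxbs⇒sbxxxbsPsbxxxbs⇒sbxxxbssPssbxxxbs⇒sbxxxbssxPxssbxxxbs⇒sbxxxbssxxssbxxxbs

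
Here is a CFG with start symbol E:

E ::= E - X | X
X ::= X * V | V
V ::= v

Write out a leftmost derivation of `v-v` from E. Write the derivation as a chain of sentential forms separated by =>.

E => E-X => X-X => V-X => v-X => v-V => v-v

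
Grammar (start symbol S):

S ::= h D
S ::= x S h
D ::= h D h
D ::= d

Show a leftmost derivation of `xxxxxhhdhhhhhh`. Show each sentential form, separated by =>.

S => xSh   [S ::= x S h]
xSh => xxShh   [S ::= x S h]
xxShh => xxxShhh   [S ::= x S h]
xxxShhh => xxxxShhhh   [S ::= x S h]
xxxxShhhh => xxxxxShhhhh   [S ::= x S h]
xxxxxShhhhh => xxxxxhDhhhhh   [S ::= h D]
xxxxxhDhhhhh => xxxxxhhDhhhhhh   [D ::= h D h]
xxxxxhhDhhhhhh => xxxxxhhdhhhhhh   [D ::= d]

S=>xSh=>xxShh=>xxxShhh=>xxxxShhhh=>xxxxxShhhhh=>xxxxxhDhhhhh=>xxxxxhhDhhhhhh=>xxxxxhhdhhhhhh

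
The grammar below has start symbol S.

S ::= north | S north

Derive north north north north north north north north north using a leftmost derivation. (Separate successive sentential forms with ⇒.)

S ⇒ S north ⇒ S north north ⇒ S north north north ⇒ S north north north north ⇒ S north north north north north ⇒ S north north north north north north ⇒ S north north north north north north north ⇒ S north north north north north north north north ⇒ north north north north north north north north north

S ⇒ S north   [S ::= S north]
S north ⇒ S north north   [S ::= S north]
S north north ⇒ S north north north   [S ::= S north]
S north north north ⇒ S north north north north   [S ::= S north]
S north north north north ⇒ S north north north north north   [S ::= S north]
S north north north north north ⇒ S north north north north north north   [S ::= S north]
S north north north north north north ⇒ S north north north north north north north   [S ::= S north]
S north north north north north north north ⇒ S north north north north north north north north   [S ::= S north]
S north north north north north north north north ⇒ north north north north north north north north north   [S ::= north]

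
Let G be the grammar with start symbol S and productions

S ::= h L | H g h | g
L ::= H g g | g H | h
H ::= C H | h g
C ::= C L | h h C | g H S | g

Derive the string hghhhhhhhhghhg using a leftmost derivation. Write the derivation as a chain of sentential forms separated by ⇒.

S ⇒ hL ⇒ hgH ⇒ hgCH ⇒ hghhCH ⇒ hghhhhCH ⇒ hghhhhCLH ⇒ hghhhhhhCLH ⇒ hghhhhhhhhCLH ⇒ hghhhhhhhhgLH ⇒ hghhhhhhhhghH ⇒ hghhhhhhhhghhg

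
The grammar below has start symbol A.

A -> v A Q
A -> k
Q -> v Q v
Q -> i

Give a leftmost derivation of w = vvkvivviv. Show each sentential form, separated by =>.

A=>vAQ=>vvAQQ=>vvkQQ=>vvkvQvQ=>vvkvivQ=>vvkvivvQv=>vvkvivviv

A => vAQ   [A -> v A Q]
vAQ => vvAQQ   [A -> v A Q]
vvAQQ => vvkQQ   [A -> k]
vvkQQ => vvkvQvQ   [Q -> v Q v]
vvkvQvQ => vvkvivQ   [Q -> i]
vvkvivQ => vvkvivvQv   [Q -> v Q v]
vvkvivvQv => vvkvivviv   [Q -> i]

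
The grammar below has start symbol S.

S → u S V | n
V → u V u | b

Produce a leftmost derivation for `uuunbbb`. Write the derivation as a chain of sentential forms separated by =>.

S=>uSV=>uuSVV=>uuuSVVV=>uuunVVV=>uuunbVV=>uuunbbV=>uuunbbb

S => uSV   [S → u S V]
uSV => uuSVV   [S → u S V]
uuSVV => uuuSVVV   [S → u S V]
uuuSVVV => uuunVVV   [S → n]
uuunVVV => uuunbVV   [V → b]
uuunbVV => uuunbbV   [V → b]
uuunbbV => uuunbbb   [V → b]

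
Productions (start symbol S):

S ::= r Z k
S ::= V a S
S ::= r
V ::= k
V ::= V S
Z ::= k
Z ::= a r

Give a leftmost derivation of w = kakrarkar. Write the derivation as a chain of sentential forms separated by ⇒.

S ⇒ VaS ⇒ kaS ⇒ kaVaS ⇒ kaVSaS ⇒ kakSaS ⇒ kakrZkaS ⇒ kakrarkaS ⇒ kakrarkar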